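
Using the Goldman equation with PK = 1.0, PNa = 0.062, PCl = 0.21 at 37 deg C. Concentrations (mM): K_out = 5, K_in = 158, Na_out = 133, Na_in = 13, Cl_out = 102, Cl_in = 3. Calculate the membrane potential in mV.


Vm = (RT/F)*ln((PK*Ko + PNa*Nao + PCl*Cli)/(PK*Ki + PNa*Nai + PCl*Clo))
Numer = 13.876, Denom = 180.226
Vm = -68.52 mV


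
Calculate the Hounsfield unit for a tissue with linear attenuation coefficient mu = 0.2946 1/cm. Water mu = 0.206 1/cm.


HU = ((mu_tissue - mu_water) / mu_water) * 1000
HU = ((0.2946 - 0.206) / 0.206) * 1000
HU = 430.1


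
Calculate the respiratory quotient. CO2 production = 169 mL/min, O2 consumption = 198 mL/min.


RQ = VCO2 / VO2
RQ = 169 / 198
RQ = 0.8535


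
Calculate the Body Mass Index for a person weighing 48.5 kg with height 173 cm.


BMI = weight / height^2
height = 173 cm = 1.73 m
BMI = 48.5 / 1.73^2
BMI = 16.21 kg/m^2


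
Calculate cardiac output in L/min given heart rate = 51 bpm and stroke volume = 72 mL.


CO = HR * SV
CO = 51 * 72 / 1000
CO = 3.672 L/min


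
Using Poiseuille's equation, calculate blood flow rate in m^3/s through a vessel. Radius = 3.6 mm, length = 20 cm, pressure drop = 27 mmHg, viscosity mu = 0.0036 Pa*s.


Q = pi*r^4*dP / (8*mu*L)
r = 0.0036 m, L = 0.2 m
dP = 27 mmHg = 3599.694 Pa
Q = 3.2976e-04 m^3/s


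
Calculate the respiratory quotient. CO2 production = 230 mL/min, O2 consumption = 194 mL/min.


RQ = VCO2 / VO2
RQ = 230 / 194
RQ = 1.186


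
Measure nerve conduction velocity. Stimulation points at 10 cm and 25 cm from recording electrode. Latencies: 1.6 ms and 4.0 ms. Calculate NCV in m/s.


Distance = (25 - 10) / 100 = 0.15 m
dt = (4.0 - 1.6) / 1000 = 0.0024 s
NCV = dist / dt = 62.5 m/s


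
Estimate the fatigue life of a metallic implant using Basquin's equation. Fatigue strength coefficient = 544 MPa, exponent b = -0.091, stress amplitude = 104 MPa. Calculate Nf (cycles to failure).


sigma_a = sigma_f' * (2Nf)^b
2Nf = (sigma_a/sigma_f')^(1/b)
2Nf = (104/544)^(1/-0.091)
2Nf = 78763470
Nf = 3.9382e+07


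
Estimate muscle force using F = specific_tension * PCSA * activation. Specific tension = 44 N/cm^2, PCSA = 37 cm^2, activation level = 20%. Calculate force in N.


F = sigma * PCSA * activation
F = 44 * 37 * 0.2
F = 325.6 N


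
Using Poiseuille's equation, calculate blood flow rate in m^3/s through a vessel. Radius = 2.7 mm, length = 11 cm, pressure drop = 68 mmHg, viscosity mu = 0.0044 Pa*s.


Q = pi*r^4*dP / (8*mu*L)
r = 0.0027 m, L = 0.11 m
dP = 68 mmHg = 9065.896 Pa
Q = 3.9091e-04 m^3/s


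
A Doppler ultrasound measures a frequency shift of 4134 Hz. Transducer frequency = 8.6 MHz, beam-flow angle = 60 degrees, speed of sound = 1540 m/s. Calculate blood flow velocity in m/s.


v = fd * c / (2 * f0 * cos(theta))
v = 4134 * 1540 / (2 * 8.6000e+06 * cos(60))
v = 0.7403 m/s


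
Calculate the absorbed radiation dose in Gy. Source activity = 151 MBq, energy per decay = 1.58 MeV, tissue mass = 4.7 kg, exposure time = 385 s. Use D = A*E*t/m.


A = 151 MBq = 1.5100e+08 Bq
E = 1.58 MeV = 2.53116e-13 J
D = A*E*t/m = 1.5100e+08*2.53116e-13*385/4.7
D = 0.003131 Gy


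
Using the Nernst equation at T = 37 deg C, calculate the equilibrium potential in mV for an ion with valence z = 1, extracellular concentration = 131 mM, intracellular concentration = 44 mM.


E = (RT/(zF)) * ln(C_out/C_in)
T = 37 + 273.15 = 310.15 K
E = (8.314 * 310.15 / (1 * 96485)) * ln(131/44)
E = 29.16 mV


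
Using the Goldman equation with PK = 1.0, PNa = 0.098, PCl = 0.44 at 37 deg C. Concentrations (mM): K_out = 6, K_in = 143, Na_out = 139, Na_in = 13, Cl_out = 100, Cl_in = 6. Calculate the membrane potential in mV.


Vm = (RT/F)*ln((PK*Ko + PNa*Nao + PCl*Cli)/(PK*Ki + PNa*Nai + PCl*Clo))
Numer = 22.262, Denom = 188.274
Vm = -57.06 mV


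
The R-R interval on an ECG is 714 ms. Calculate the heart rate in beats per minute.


HR = 60 / RR_interval(s)
RR = 714 ms = 0.714 s
HR = 60 / 0.714 = 84.03 bpm


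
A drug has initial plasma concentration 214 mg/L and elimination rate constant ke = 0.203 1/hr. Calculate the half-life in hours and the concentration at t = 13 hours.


t_half = ln(2) / ke = 0.693147 / 0.203 = 3.415 hr
C(t) = C0 * exp(-ke*t) = 214 * exp(-0.203*13)
C(13) = 15.29 mg/L


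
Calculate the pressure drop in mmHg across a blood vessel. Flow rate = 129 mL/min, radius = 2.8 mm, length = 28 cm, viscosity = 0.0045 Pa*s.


dP = 8*mu*L*Q / (pi*r^4)
Q = 129 mL/min = 2.15e-06 m^3/s
dP = 112.232 Pa = 112.232 / 133.322 mmHg = 0.8418 mmHg


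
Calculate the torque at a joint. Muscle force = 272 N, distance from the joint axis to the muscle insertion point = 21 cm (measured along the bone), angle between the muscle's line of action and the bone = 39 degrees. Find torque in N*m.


Torque = F * d * sin(theta)   (moment arm = d*sin(theta))
d = 21 cm = 0.21 m
Torque = 272 * 0.21 * sin(39)
Torque = 35.95 N*m


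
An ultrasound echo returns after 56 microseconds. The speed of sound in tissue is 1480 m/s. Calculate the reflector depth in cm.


depth = c * t / 2
t = 56 us = 5.6000e-05 s
depth = 1480 * 5.6000e-05 / 2
depth = 0.04144 m = 4.144 cm


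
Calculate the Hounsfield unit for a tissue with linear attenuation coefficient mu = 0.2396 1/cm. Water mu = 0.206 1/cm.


HU = ((mu_tissue - mu_water) / mu_water) * 1000
HU = ((0.2396 - 0.206) / 0.206) * 1000
HU = 163.1


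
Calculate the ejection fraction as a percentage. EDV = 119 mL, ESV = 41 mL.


SV = EDV - ESV = 119 - 41 = 78 mL
EF = SV/EDV * 100 = 78/119 * 100
EF = 65.55%


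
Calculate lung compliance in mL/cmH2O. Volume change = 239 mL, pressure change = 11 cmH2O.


C = dV / dP
C = 239 / 11
C = 21.73 mL/cmH2O


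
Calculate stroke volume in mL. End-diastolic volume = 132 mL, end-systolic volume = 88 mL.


SV = EDV - ESV
SV = 132 - 88
SV = 44 mL


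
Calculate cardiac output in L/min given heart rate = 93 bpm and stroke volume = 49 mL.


CO = HR * SV
CO = 93 * 49 / 1000
CO = 4.557 L/min


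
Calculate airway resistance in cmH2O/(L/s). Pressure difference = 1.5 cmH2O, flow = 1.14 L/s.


R = dP / flow
R = 1.5 / 1.14
R = 1.316 cmH2O/(L/s)


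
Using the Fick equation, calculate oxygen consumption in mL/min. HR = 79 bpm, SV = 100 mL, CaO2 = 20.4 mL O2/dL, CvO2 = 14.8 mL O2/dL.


CO = HR*SV = 79*100/1000 = 7.9 L/min
a-v O2 diff = 20.4 - 14.8 = 5.6 mL/dL
VO2 = CO * (CaO2-CvO2) * 10 dL/L
VO2 = 7.9 * 5.6 * 10
VO2 = 442.4 mL/min


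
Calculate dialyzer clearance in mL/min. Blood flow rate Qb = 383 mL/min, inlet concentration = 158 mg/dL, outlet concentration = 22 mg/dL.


K = Qb * (Cb_in - Cb_out) / Cb_in
K = 383 * (158 - 22) / 158
K = 329.7 mL/min


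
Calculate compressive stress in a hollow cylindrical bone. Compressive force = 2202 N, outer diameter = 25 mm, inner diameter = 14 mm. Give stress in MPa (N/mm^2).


A = pi*(r_o^2 - r_i^2)
r_o = 12.5 mm, r_i = 7 mm
A = 336.936 mm^2
sigma = F/A = 2202 / 336.936
sigma = 6.535 MPa


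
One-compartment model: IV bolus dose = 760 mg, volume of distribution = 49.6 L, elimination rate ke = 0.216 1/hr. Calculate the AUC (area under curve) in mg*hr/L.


C0 = Dose/Vd = 760/49.6 = 15.3226 mg/L
AUC = C0/ke = 15.3226/0.216
AUC = 70.94 mg*hr/L


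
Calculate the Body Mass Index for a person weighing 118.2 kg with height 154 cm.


BMI = weight / height^2
height = 154 cm = 1.54 m
BMI = 118.2 / 1.54^2
BMI = 49.84 kg/m^2


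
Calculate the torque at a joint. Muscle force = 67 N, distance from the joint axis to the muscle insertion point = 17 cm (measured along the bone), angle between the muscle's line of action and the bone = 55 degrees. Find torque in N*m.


Torque = F * d * sin(theta)   (moment arm = d*sin(theta))
d = 17 cm = 0.17 m
Torque = 67 * 0.17 * sin(55)
Torque = 9.33 N*m


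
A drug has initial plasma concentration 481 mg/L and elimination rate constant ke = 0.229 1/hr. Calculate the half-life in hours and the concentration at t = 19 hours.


t_half = ln(2) / ke = 0.693147 / 0.229 = 3.027 hr
C(t) = C0 * exp(-ke*t) = 481 * exp(-0.229*19)
C(19) = 6.202 mg/L


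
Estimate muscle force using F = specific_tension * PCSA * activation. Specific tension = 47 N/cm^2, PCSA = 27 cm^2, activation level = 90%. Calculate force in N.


F = sigma * PCSA * activation
F = 47 * 27 * 0.9
F = 1142 N


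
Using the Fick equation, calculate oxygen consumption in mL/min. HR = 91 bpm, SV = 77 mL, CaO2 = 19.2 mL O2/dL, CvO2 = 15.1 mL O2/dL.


CO = HR*SV = 91*77/1000 = 7.007 L/min
a-v O2 diff = 19.2 - 15.1 = 4.1 mL/dL
VO2 = CO * (CaO2-CvO2) * 10 dL/L
VO2 = 7.007 * 4.1 * 10
VO2 = 287.3 mL/min


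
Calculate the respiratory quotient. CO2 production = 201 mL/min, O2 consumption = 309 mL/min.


RQ = VCO2 / VO2
RQ = 201 / 309
RQ = 0.6505


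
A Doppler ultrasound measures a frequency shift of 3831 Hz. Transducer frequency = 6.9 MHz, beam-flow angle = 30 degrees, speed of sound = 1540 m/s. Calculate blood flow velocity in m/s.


v = fd * c / (2 * f0 * cos(theta))
v = 3831 * 1540 / (2 * 6.9000e+06 * cos(30))
v = 0.4937 m/s


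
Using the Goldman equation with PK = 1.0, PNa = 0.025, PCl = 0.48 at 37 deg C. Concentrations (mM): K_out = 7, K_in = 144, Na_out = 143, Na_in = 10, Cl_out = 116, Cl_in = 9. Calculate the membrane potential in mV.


Vm = (RT/F)*ln((PK*Ko + PNa*Nao + PCl*Cli)/(PK*Ki + PNa*Nai + PCl*Clo))
Numer = 14.895, Denom = 199.93
Vm = -69.4 mV


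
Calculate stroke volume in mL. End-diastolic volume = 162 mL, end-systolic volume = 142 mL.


SV = EDV - ESV
SV = 162 - 142
SV = 20 mL


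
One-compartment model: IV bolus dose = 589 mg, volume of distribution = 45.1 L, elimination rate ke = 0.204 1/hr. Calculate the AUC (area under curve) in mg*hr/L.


C0 = Dose/Vd = 589/45.1 = 13.0599 mg/L
AUC = C0/ke = 13.0599/0.204
AUC = 64.02 mg*hr/L


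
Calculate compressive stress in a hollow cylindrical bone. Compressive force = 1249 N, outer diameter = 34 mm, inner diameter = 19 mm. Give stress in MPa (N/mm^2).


A = pi*(r_o^2 - r_i^2)
r_o = 17 mm, r_i = 9.5 mm
A = 624.392 mm^2
sigma = F/A = 1249 / 624.392
sigma = 2 MPa


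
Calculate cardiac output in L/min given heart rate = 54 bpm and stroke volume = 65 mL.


CO = HR * SV
CO = 54 * 65 / 1000
CO = 3.51 L/min


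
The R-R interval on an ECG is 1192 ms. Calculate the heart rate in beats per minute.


HR = 60 / RR_interval(s)
RR = 1192 ms = 1.192 s
HR = 60 / 1.192 = 50.34 bpm


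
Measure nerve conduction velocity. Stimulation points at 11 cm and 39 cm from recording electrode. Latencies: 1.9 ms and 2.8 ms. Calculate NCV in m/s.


Distance = (39 - 11) / 100 = 0.28 m
dt = (2.8 - 1.9) / 1000 = 9.0000e-04 s
NCV = dist / dt = 311.1 m/s


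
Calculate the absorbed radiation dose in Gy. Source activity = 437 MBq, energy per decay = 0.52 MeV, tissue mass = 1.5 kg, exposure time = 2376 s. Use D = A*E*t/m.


A = 437 MBq = 4.3700e+08 Bq
E = 0.52 MeV = 8.3304e-14 J
D = A*E*t/m = 4.3700e+08*8.3304e-14*2376/1.5
D = 0.05766 Gy


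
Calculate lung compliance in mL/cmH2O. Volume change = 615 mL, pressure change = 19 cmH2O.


C = dV / dP
C = 615 / 19
C = 32.37 mL/cmH2O


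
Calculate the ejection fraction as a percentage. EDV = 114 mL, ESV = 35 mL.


SV = EDV - ESV = 114 - 35 = 79 mL
EF = SV/EDV * 100 = 79/114 * 100
EF = 69.3%


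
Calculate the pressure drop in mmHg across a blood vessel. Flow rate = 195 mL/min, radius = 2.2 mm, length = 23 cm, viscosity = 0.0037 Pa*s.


dP = 8*mu*L*Q / (pi*r^4)
Q = 195 mL/min = 3.25e-06 m^3/s
dP = 300.651 Pa = 300.651 / 133.322 mmHg = 2.255 mmHg


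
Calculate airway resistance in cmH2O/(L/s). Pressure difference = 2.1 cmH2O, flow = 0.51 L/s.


R = dP / flow
R = 2.1 / 0.51
R = 4.118 cmH2O/(L/s)


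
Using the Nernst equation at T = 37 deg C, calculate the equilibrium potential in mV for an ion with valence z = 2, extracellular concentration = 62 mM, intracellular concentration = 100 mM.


E = (RT/(zF)) * ln(C_out/C_in)
T = 37 + 273.15 = 310.15 K
E = (8.314 * 310.15 / (2 * 96485)) * ln(62/100)
E = -6.388 mV


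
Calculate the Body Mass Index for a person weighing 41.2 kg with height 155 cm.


BMI = weight / height^2
height = 155 cm = 1.55 m
BMI = 41.2 / 1.55^2
BMI = 17.15 kg/m^2


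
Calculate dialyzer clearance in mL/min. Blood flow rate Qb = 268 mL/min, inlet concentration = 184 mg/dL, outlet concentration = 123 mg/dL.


K = Qb * (Cb_in - Cb_out) / Cb_in
K = 268 * (184 - 123) / 184
K = 88.85 mL/min


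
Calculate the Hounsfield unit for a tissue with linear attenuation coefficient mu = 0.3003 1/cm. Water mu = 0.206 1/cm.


HU = ((mu_tissue - mu_water) / mu_water) * 1000
HU = ((0.3003 - 0.206) / 0.206) * 1000
HU = 457.8


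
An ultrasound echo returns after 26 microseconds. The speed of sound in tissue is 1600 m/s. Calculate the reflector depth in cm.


depth = c * t / 2
t = 26 us = 2.6000e-05 s
depth = 1600 * 2.6000e-05 / 2
depth = 0.0208 m = 2.08 cm


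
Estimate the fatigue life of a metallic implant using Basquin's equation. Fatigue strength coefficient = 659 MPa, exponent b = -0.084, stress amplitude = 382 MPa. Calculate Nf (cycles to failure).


sigma_a = sigma_f' * (2Nf)^b
2Nf = (sigma_a/sigma_f')^(1/b)
2Nf = (382/659)^(1/-0.084)
2Nf = 659.64479
Nf = 329.8


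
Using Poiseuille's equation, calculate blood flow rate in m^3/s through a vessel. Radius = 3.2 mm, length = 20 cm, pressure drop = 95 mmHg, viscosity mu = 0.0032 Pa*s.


Q = pi*r^4*dP / (8*mu*L)
r = 0.0032 m, L = 0.2 m
dP = 95 mmHg = 12665.59 Pa
Q = 8.1490e-04 m^3/s


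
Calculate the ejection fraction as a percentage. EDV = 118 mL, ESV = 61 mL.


SV = EDV - ESV = 118 - 61 = 57 mL
EF = SV/EDV * 100 = 57/118 * 100
EF = 48.31%


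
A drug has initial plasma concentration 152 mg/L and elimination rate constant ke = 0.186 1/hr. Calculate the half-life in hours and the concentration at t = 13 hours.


t_half = ln(2) / ke = 0.693147 / 0.186 = 3.727 hr
C(t) = C0 * exp(-ke*t) = 152 * exp(-0.186*13)
C(13) = 13.54 mg/L


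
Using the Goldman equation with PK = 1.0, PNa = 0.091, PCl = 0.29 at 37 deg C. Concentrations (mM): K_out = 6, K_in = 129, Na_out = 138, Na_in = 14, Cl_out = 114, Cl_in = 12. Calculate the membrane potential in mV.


Vm = (RT/F)*ln((PK*Ko + PNa*Nao + PCl*Cli)/(PK*Ki + PNa*Nai + PCl*Clo))
Numer = 22.038, Denom = 163.334
Vm = -53.53 mV


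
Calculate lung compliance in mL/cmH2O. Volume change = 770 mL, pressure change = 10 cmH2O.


C = dV / dP
C = 770 / 10
C = 77 mL/cmH2O


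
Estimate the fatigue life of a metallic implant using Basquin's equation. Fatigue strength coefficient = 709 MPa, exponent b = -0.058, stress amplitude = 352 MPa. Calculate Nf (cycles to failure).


sigma_a = sigma_f' * (2Nf)^b
2Nf = (sigma_a/sigma_f')^(1/b)
2Nf = (352/709)^(1/-0.058)
2Nf = 175051.17
Nf = 8.753e+04


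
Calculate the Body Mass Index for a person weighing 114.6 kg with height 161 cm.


BMI = weight / height^2
height = 161 cm = 1.61 m
BMI = 114.6 / 1.61^2
BMI = 44.21 kg/m^2


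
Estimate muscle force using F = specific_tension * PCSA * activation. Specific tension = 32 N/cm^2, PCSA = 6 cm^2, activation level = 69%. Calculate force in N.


F = sigma * PCSA * activation
F = 32 * 6 * 0.69
F = 132.5 N


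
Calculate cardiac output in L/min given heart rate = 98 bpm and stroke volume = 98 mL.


CO = HR * SV
CO = 98 * 98 / 1000
CO = 9.604 L/min


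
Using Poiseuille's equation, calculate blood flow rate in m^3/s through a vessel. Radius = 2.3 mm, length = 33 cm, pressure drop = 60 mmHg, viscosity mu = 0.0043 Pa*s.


Q = pi*r^4*dP / (8*mu*L)
r = 0.0023 m, L = 0.33 m
dP = 60 mmHg = 7999.32 Pa
Q = 6.1950e-05 m^3/s


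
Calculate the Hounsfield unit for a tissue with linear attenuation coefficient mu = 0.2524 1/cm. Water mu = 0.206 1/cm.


HU = ((mu_tissue - mu_water) / mu_water) * 1000
HU = ((0.2524 - 0.206) / 0.206) * 1000
HU = 225.2


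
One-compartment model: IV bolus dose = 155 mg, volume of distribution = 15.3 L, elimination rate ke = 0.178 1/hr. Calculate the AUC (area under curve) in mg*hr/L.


C0 = Dose/Vd = 155/15.3 = 10.1307 mg/L
AUC = C0/ke = 10.1307/0.178
AUC = 56.91 mg*hr/L


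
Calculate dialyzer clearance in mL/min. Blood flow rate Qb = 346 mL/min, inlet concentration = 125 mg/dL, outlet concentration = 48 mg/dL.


K = Qb * (Cb_in - Cb_out) / Cb_in
K = 346 * (125 - 48) / 125
K = 213.1 mL/min


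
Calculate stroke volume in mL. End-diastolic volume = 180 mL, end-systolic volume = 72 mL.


SV = EDV - ESV
SV = 180 - 72
SV = 108 mL


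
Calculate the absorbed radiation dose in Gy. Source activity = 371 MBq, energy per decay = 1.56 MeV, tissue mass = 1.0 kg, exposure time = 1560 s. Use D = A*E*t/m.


A = 371 MBq = 3.7100e+08 Bq
E = 1.56 MeV = 2.49912e-13 J
D = A*E*t/m = 3.7100e+08*2.49912e-13*1560/1.0
D = 0.1446 Gy


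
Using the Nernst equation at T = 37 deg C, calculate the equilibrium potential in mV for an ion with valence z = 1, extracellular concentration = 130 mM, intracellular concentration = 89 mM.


E = (RT/(zF)) * ln(C_out/C_in)
T = 37 + 273.15 = 310.15 K
E = (8.314 * 310.15 / (1 * 96485)) * ln(130/89)
E = 10.13 mV


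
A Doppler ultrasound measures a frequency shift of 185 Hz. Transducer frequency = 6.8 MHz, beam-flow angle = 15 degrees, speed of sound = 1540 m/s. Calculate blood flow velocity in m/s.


v = fd * c / (2 * f0 * cos(theta))
v = 185 * 1540 / (2 * 6.8000e+06 * cos(15))
v = 0.02169 m/s


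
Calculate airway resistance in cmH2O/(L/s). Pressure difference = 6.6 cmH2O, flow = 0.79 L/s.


R = dP / flow
R = 6.6 / 0.79
R = 8.354 cmH2O/(L/s)


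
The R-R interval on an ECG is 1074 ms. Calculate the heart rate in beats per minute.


HR = 60 / RR_interval(s)
RR = 1074 ms = 1.074 s
HR = 60 / 1.074 = 55.87 bpm


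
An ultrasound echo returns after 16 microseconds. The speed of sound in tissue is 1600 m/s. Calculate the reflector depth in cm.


depth = c * t / 2
t = 16 us = 1.6000e-05 s
depth = 1600 * 1.6000e-05 / 2
depth = 0.0128 m = 1.28 cm


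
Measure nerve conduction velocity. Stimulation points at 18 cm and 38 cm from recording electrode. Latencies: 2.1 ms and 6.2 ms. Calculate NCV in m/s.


Distance = (38 - 18) / 100 = 0.2 m
dt = (6.2 - 2.1) / 1000 = 0.0041 s
NCV = dist / dt = 48.78 m/s


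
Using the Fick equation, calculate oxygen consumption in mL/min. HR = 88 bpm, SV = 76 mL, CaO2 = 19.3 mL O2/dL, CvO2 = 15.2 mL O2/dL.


CO = HR*SV = 88*76/1000 = 6.688 L/min
a-v O2 diff = 19.3 - 15.2 = 4.1 mL/dL
VO2 = CO * (CaO2-CvO2) * 10 dL/L
VO2 = 6.688 * 4.1 * 10
VO2 = 274.2 mL/min


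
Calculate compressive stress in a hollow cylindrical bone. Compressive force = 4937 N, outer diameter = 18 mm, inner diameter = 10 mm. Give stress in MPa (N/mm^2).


A = pi*(r_o^2 - r_i^2)
r_o = 9 mm, r_i = 5 mm
A = 175.929 mm^2
sigma = F/A = 4937 / 175.929
sigma = 28.06 MPa


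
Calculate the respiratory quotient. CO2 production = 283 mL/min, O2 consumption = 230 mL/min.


RQ = VCO2 / VO2
RQ = 283 / 230
RQ = 1.23


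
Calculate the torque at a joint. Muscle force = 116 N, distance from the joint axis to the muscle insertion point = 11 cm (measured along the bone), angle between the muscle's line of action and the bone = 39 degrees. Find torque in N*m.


Torque = F * d * sin(theta)   (moment arm = d*sin(theta))
d = 11 cm = 0.11 m
Torque = 116 * 0.11 * sin(39)
Torque = 8.03 N*m


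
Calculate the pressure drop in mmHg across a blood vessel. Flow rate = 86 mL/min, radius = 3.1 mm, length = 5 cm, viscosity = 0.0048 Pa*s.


dP = 8*mu*L*Q / (pi*r^4)
Q = 86 mL/min = 1.43333e-06 m^3/s
dP = 9.48529 Pa = 9.48529 / 133.322 mmHg = 0.07115 mmHg


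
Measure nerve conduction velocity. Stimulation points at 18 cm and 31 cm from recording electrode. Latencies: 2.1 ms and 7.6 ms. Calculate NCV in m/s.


Distance = (31 - 18) / 100 = 0.13 m
dt = (7.6 - 2.1) / 1000 = 0.0055 s
NCV = dist / dt = 23.64 m/s


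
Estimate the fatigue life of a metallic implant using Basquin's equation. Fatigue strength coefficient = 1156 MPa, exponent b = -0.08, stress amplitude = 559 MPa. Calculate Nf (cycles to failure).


sigma_a = sigma_f' * (2Nf)^b
2Nf = (sigma_a/sigma_f')^(1/b)
2Nf = (559/1156)^(1/-0.08)
2Nf = 8796.8123
Nf = 4398


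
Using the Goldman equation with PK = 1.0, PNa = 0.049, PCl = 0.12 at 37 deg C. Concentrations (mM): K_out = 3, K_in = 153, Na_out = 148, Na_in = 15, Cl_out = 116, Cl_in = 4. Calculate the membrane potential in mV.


Vm = (RT/F)*ln((PK*Ko + PNa*Nao + PCl*Cli)/(PK*Ki + PNa*Nai + PCl*Clo))
Numer = 10.732, Denom = 167.655
Vm = -73.46 mV


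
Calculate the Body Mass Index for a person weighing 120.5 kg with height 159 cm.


BMI = weight / height^2
height = 159 cm = 1.59 m
BMI = 120.5 / 1.59^2
BMI = 47.66 kg/m^2


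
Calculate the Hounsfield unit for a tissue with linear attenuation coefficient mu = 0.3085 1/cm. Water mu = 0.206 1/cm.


HU = ((mu_tissue - mu_water) / mu_water) * 1000
HU = ((0.3085 - 0.206) / 0.206) * 1000
HU = 497.6


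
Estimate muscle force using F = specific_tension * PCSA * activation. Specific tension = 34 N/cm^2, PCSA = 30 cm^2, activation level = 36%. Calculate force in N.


F = sigma * PCSA * activation
F = 34 * 30 * 0.36
F = 367.2 N


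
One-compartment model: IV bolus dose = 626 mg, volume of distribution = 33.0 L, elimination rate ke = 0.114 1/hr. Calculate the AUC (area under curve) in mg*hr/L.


C0 = Dose/Vd = 626/33.0 = 18.9697 mg/L
AUC = C0/ke = 18.9697/0.114
AUC = 166.4 mg*hr/L


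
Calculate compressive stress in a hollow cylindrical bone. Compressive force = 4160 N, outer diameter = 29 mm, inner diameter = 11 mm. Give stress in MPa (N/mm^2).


A = pi*(r_o^2 - r_i^2)
r_o = 14.5 mm, r_i = 5.5 mm
A = 565.487 mm^2
sigma = F/A = 4160 / 565.487
sigma = 7.356 MPa


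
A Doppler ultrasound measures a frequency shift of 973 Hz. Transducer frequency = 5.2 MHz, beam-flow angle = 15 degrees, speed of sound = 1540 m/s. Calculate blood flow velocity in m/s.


v = fd * c / (2 * f0 * cos(theta))
v = 973 * 1540 / (2 * 5.2000e+06 * cos(15))
v = 0.1492 m/s


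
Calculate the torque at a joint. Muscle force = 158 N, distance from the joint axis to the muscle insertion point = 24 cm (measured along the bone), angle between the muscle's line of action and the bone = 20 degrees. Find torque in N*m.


Torque = F * d * sin(theta)   (moment arm = d*sin(theta))
d = 24 cm = 0.24 m
Torque = 158 * 0.24 * sin(20)
Torque = 12.97 N*m


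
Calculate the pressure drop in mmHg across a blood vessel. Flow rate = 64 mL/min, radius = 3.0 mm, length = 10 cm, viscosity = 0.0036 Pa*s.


dP = 8*mu*L*Q / (pi*r^4)
Q = 64 mL/min = 1.06667e-06 m^3/s
dP = 12.0722 Pa = 12.0722 / 133.322 mmHg = 0.09055 mmHg


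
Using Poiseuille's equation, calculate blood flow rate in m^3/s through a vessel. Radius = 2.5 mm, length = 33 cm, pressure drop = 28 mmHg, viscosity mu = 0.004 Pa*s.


Q = pi*r^4*dP / (8*mu*L)
r = 0.0025 m, L = 0.33 m
dP = 28 mmHg = 3733.016 Pa
Q = 4.3382e-05 m^3/s


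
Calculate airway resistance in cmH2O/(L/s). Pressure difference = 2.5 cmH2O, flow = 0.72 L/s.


R = dP / flow
R = 2.5 / 0.72
R = 3.472 cmH2O/(L/s)


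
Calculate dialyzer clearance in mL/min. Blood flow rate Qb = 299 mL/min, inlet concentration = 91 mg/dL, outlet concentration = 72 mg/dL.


K = Qb * (Cb_in - Cb_out) / Cb_in
K = 299 * (91 - 72) / 91
K = 62.43 mL/min


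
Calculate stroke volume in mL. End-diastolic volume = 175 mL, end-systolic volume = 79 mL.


SV = EDV - ESV
SV = 175 - 79
SV = 96 mL


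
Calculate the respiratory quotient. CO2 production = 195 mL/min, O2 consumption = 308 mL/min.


RQ = VCO2 / VO2
RQ = 195 / 308
RQ = 0.6331


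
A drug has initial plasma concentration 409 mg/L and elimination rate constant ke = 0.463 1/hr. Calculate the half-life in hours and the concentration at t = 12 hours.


t_half = ln(2) / ke = 0.693147 / 0.463 = 1.497 hr
C(t) = C0 * exp(-ke*t) = 409 * exp(-0.463*12)
C(12) = 1.58 mg/L


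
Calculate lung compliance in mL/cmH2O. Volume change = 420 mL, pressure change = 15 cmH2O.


C = dV / dP
C = 420 / 15
C = 28 mL/cmH2O


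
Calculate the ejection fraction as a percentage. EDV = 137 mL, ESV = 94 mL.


SV = EDV - ESV = 137 - 94 = 43 mL
EF = SV/EDV * 100 = 43/137 * 100
EF = 31.39%


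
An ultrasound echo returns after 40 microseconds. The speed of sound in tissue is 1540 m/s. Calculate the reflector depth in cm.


depth = c * t / 2
t = 40 us = 4.0000e-05 s
depth = 1540 * 4.0000e-05 / 2
depth = 0.0308 m = 3.08 cm


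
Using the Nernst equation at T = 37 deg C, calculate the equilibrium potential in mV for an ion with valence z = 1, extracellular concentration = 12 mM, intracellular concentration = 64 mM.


E = (RT/(zF)) * ln(C_out/C_in)
T = 37 + 273.15 = 310.15 K
E = (8.314 * 310.15 / (1 * 96485)) * ln(12/64)
E = -44.74 mV


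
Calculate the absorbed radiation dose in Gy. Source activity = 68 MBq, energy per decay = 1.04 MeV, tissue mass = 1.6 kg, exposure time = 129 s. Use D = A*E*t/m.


A = 68 MBq = 6.8000e+07 Bq
E = 1.04 MeV = 1.66608e-13 J
D = A*E*t/m = 6.8000e+07*1.66608e-13*129/1.6
D = 9.1343e-04 Gy


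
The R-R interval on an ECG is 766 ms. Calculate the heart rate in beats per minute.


HR = 60 / RR_interval(s)
RR = 766 ms = 0.766 s
HR = 60 / 0.766 = 78.33 bpm


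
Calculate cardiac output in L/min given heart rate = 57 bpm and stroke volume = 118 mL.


CO = HR * SV
CO = 57 * 118 / 1000
CO = 6.726 L/min


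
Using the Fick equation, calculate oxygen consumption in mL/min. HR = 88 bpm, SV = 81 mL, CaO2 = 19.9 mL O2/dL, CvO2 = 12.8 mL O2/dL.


CO = HR*SV = 88*81/1000 = 7.128 L/min
a-v O2 diff = 19.9 - 12.8 = 7.1 mL/dL
VO2 = CO * (CaO2-CvO2) * 10 dL/L
VO2 = 7.128 * 7.1 * 10
VO2 = 506.1 mL/min


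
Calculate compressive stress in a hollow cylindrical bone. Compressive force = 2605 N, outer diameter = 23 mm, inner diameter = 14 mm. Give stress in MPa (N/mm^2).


A = pi*(r_o^2 - r_i^2)
r_o = 11.5 mm, r_i = 7 mm
A = 261.538 mm^2
sigma = F/A = 2605 / 261.538
sigma = 9.96 MPa


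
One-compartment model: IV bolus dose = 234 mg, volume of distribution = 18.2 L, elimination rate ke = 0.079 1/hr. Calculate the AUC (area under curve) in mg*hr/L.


C0 = Dose/Vd = 234/18.2 = 12.8571 mg/L
AUC = C0/ke = 12.8571/0.079
AUC = 162.7 mg*hr/L


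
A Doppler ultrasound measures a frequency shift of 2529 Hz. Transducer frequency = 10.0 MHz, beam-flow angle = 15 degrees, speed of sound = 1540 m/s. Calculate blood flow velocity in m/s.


v = fd * c / (2 * f0 * cos(theta))
v = 2529 * 1540 / (2 * 1.0000e+07 * cos(15))
v = 0.2016 m/s


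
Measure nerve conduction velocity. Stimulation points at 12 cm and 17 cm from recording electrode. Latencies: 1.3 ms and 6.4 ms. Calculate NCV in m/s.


Distance = (17 - 12) / 100 = 0.05 m
dt = (6.4 - 1.3) / 1000 = 0.0051 s
NCV = dist / dt = 9.804 m/s


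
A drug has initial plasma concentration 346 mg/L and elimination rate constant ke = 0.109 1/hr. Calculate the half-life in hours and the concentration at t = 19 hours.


t_half = ln(2) / ke = 0.693147 / 0.109 = 6.359 hr
C(t) = C0 * exp(-ke*t) = 346 * exp(-0.109*19)
C(19) = 43.62 mg/L


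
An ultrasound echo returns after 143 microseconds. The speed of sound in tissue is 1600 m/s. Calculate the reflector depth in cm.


depth = c * t / 2
t = 143 us = 1.4300e-04 s
depth = 1600 * 1.4300e-04 / 2
depth = 0.1144 m = 11.44 cm


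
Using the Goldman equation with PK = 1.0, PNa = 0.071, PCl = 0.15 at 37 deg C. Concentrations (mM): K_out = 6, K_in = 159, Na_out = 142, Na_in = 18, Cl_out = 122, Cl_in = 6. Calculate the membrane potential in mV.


Vm = (RT/F)*ln((PK*Ko + PNa*Nao + PCl*Cli)/(PK*Ki + PNa*Nai + PCl*Clo))
Numer = 16.982, Denom = 178.578
Vm = -62.88 mV


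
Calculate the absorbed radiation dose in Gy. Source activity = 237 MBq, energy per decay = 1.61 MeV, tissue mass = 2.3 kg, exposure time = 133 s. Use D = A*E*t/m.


A = 237 MBq = 2.3700e+08 Bq
E = 1.61 MeV = 2.57922e-13 J
D = A*E*t/m = 2.3700e+08*2.57922e-13*133/2.3
D = 0.003535 Gy


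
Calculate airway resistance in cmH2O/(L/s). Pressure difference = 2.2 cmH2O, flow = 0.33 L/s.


R = dP / flow
R = 2.2 / 0.33
R = 6.667 cmH2O/(L/s)


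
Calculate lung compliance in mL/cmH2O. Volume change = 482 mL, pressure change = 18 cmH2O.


C = dV / dP
C = 482 / 18
C = 26.78 mL/cmH2O


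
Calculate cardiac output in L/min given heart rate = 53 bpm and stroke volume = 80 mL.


CO = HR * SV
CO = 53 * 80 / 1000
CO = 4.24 L/min


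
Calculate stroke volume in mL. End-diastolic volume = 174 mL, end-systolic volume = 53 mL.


SV = EDV - ESV
SV = 174 - 53
SV = 121 mL


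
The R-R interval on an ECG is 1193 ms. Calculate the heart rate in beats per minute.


HR = 60 / RR_interval(s)
RR = 1193 ms = 1.193 s
HR = 60 / 1.193 = 50.29 bpm


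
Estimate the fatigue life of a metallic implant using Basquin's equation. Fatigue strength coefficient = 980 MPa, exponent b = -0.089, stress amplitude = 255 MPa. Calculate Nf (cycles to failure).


sigma_a = sigma_f' * (2Nf)^b
2Nf = (sigma_a/sigma_f')^(1/b)
2Nf = (255/980)^(1/-0.089)
2Nf = 3711115.2
Nf = 1.8556e+06


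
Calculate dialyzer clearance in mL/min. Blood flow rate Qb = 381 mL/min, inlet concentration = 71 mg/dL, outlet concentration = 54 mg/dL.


K = Qb * (Cb_in - Cb_out) / Cb_in
K = 381 * (71 - 54) / 71
K = 91.23 mL/min


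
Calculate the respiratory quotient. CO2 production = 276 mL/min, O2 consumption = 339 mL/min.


RQ = VCO2 / VO2
RQ = 276 / 339
RQ = 0.8142


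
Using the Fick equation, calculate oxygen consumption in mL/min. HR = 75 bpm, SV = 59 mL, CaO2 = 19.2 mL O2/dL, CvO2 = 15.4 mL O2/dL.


CO = HR*SV = 75*59/1000 = 4.425 L/min
a-v O2 diff = 19.2 - 15.4 = 3.8 mL/dL
VO2 = CO * (CaO2-CvO2) * 10 dL/L
VO2 = 4.425 * 3.8 * 10
VO2 = 168.1 mL/min


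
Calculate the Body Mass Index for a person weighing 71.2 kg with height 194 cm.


BMI = weight / height^2
height = 194 cm = 1.94 m
BMI = 71.2 / 1.94^2
BMI = 18.92 kg/m^2


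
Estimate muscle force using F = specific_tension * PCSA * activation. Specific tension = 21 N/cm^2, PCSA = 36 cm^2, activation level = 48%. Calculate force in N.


F = sigma * PCSA * activation
F = 21 * 36 * 0.48
F = 362.9 N


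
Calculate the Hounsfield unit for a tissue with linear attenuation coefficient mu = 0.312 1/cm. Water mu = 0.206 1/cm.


HU = ((mu_tissue - mu_water) / mu_water) * 1000
HU = ((0.312 - 0.206) / 0.206) * 1000
HU = 514.6


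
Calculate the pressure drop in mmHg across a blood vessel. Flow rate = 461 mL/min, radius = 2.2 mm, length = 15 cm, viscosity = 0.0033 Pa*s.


dP = 8*mu*L*Q / (pi*r^4)
Q = 461 mL/min = 7.68333e-06 m^3/s
dP = 413.432 Pa = 413.432 / 133.322 mmHg = 3.101 mmHg


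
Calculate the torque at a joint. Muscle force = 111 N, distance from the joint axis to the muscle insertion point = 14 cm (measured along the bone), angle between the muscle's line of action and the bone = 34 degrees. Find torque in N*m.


Torque = F * d * sin(theta)   (moment arm = d*sin(theta))
d = 14 cm = 0.14 m
Torque = 111 * 0.14 * sin(34)
Torque = 8.69 N*m


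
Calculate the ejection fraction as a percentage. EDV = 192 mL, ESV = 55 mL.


SV = EDV - ESV = 192 - 55 = 137 mL
EF = SV/EDV * 100 = 137/192 * 100
EF = 71.35%


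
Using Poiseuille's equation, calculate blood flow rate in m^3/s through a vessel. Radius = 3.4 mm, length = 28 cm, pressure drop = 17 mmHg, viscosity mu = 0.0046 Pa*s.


Q = pi*r^4*dP / (8*mu*L)
r = 0.0034 m, L = 0.28 m
dP = 17 mmHg = 2266.474 Pa
Q = 9.2344e-05 m^3/s


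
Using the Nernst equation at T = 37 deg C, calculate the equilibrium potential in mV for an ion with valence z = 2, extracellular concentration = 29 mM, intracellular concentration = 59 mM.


E = (RT/(zF)) * ln(C_out/C_in)
T = 37 + 273.15 = 310.15 K
E = (8.314 * 310.15 / (2 * 96485)) * ln(29/59)
E = -9.491 mV


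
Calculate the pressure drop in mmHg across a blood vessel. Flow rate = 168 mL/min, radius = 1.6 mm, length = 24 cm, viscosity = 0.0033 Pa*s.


dP = 8*mu*L*Q / (pi*r^4)
Q = 168 mL/min = 2.8e-06 m^3/s
dP = 861.675 Pa = 861.675 / 133.322 mmHg = 6.463 mmHg


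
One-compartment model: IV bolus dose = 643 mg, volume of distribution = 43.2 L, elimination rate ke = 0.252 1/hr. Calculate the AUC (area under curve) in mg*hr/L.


C0 = Dose/Vd = 643/43.2 = 14.8843 mg/L
AUC = C0/ke = 14.8843/0.252
AUC = 59.06 mg*hr/L


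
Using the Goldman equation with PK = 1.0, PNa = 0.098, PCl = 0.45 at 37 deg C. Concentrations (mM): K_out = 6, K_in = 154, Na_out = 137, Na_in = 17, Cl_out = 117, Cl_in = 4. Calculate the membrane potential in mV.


Vm = (RT/F)*ln((PK*Ko + PNa*Nao + PCl*Cli)/(PK*Ki + PNa*Nai + PCl*Clo))
Numer = 21.226, Denom = 208.316
Vm = -61.04 mV


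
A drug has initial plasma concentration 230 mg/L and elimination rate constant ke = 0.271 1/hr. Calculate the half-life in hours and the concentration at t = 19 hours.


t_half = ln(2) / ke = 0.693147 / 0.271 = 2.558 hr
C(t) = C0 * exp(-ke*t) = 230 * exp(-0.271*19)
C(19) = 1.335 mg/L


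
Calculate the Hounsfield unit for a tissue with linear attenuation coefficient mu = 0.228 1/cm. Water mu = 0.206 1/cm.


HU = ((mu_tissue - mu_water) / mu_water) * 1000
HU = ((0.228 - 0.206) / 0.206) * 1000
HU = 106.8


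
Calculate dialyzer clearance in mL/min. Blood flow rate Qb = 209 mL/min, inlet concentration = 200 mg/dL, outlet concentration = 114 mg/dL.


K = Qb * (Cb_in - Cb_out) / Cb_in
K = 209 * (200 - 114) / 200
K = 89.87 mL/min


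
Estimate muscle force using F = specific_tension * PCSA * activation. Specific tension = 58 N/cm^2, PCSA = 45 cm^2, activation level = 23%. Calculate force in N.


F = sigma * PCSA * activation
F = 58 * 45 * 0.23
F = 600.3 N


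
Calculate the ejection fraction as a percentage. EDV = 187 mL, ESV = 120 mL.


SV = EDV - ESV = 187 - 120 = 67 mL
EF = SV/EDV * 100 = 67/187 * 100
EF = 35.83%


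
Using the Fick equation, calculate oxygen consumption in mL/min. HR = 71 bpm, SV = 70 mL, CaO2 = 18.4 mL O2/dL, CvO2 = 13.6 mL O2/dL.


CO = HR*SV = 71*70/1000 = 4.97 L/min
a-v O2 diff = 18.4 - 13.6 = 4.8 mL/dL
VO2 = CO * (CaO2-CvO2) * 10 dL/L
VO2 = 4.97 * 4.8 * 10
VO2 = 238.6 mL/min


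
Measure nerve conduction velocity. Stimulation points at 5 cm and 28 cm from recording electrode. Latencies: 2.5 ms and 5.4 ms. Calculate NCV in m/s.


Distance = (28 - 5) / 100 = 0.23 m
dt = (5.4 - 2.5) / 1000 = 0.0029 s
NCV = dist / dt = 79.31 m/s


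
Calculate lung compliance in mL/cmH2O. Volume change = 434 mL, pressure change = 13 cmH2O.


C = dV / dP
C = 434 / 13
C = 33.38 mL/cmH2O


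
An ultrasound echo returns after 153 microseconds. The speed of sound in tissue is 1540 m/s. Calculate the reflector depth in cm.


depth = c * t / 2
t = 153 us = 1.5300e-04 s
depth = 1540 * 1.5300e-04 / 2
depth = 0.11781 m = 11.781 cm


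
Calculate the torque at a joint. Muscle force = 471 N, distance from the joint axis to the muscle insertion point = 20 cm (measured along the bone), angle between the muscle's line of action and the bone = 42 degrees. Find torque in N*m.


Torque = F * d * sin(theta)   (moment arm = d*sin(theta))
d = 20 cm = 0.2 m
Torque = 471 * 0.2 * sin(42)
Torque = 63.03 N*m


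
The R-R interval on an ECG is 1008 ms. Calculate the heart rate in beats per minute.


HR = 60 / RR_interval(s)
RR = 1008 ms = 1.008 s
HR = 60 / 1.008 = 59.52 bpm


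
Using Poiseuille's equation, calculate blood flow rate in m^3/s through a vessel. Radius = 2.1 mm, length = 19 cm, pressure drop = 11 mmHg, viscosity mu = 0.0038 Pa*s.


Q = pi*r^4*dP / (8*mu*L)
r = 0.0021 m, L = 0.19 m
dP = 11 mmHg = 1466.542 Pa
Q = 1.5513e-05 m^3/s


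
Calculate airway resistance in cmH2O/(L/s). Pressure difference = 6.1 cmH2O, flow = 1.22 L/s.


R = dP / flow
R = 6.1 / 1.22
R = 5 cmH2O/(L/s)


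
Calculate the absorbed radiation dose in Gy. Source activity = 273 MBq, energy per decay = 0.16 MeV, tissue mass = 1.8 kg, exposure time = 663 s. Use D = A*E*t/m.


A = 273 MBq = 2.7300e+08 Bq
E = 0.16 MeV = 2.5632e-14 J
D = A*E*t/m = 2.7300e+08*2.5632e-14*663/1.8
D = 0.002577 Gy


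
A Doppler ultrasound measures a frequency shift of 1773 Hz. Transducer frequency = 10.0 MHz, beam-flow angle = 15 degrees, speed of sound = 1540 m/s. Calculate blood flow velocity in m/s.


v = fd * c / (2 * f0 * cos(theta))
v = 1773 * 1540 / (2 * 1.0000e+07 * cos(15))
v = 0.1413 m/s


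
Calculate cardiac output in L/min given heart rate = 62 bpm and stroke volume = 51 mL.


CO = HR * SV
CO = 62 * 51 / 1000
CO = 3.162 L/min


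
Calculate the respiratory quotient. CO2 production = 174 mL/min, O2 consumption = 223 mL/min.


RQ = VCO2 / VO2
RQ = 174 / 223
RQ = 0.7803


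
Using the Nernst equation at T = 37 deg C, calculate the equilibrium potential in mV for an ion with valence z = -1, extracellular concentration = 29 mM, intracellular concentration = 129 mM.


E = (RT/(zF)) * ln(C_out/C_in)
T = 37 + 273.15 = 310.15 K
E = (8.314 * 310.15 / (-1 * 96485)) * ln(29/129)
E = 39.89 mV


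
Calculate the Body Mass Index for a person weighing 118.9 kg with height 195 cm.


BMI = weight / height^2
height = 195 cm = 1.95 m
BMI = 118.9 / 1.95^2
BMI = 31.27 kg/m^2


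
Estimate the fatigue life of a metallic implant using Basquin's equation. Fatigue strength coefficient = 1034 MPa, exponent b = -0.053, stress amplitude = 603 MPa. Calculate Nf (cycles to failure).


sigma_a = sigma_f' * (2Nf)^b
2Nf = (sigma_a/sigma_f')^(1/b)
2Nf = (603/1034)^(1/-0.053)
2Nf = 26237.884
Nf = 1.312e+04


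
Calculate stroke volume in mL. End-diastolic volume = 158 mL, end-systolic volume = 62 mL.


SV = EDV - ESV
SV = 158 - 62
SV = 96 mL


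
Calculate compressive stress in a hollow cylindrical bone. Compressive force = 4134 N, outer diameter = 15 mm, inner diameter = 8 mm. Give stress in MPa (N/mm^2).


A = pi*(r_o^2 - r_i^2)
r_o = 7.5 mm, r_i = 4 mm
A = 126.449 mm^2
sigma = F/A = 4134 / 126.449
sigma = 32.69 MPa


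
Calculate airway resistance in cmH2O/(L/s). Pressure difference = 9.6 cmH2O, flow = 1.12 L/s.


R = dP / flow
R = 9.6 / 1.12
R = 8.571 cmH2O/(L/s)


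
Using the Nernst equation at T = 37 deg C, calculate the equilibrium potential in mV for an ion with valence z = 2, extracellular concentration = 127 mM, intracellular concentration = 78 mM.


E = (RT/(zF)) * ln(C_out/C_in)
T = 37 + 273.15 = 310.15 K
E = (8.314 * 310.15 / (2 * 96485)) * ln(127/78)
E = 6.514 mV


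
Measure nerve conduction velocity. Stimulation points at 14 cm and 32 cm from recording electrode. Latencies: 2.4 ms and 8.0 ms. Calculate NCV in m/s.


Distance = (32 - 14) / 100 = 0.18 m
dt = (8.0 - 2.4) / 1000 = 0.0056 s
NCV = dist / dt = 32.14 m/s


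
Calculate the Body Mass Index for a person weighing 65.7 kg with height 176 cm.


BMI = weight / height^2
height = 176 cm = 1.76 m
BMI = 65.7 / 1.76^2
BMI = 21.21 kg/m^2


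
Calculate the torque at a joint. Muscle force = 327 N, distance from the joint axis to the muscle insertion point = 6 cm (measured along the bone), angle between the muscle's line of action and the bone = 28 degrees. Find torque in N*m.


Torque = F * d * sin(theta)   (moment arm = d*sin(theta))
d = 6 cm = 0.06 m
Torque = 327 * 0.06 * sin(28)
Torque = 9.211 N*m


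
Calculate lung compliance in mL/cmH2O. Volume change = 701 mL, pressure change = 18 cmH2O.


C = dV / dP
C = 701 / 18
C = 38.94 mL/cmH2O


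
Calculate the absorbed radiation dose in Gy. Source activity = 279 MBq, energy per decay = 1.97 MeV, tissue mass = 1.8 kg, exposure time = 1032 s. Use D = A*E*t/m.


A = 279 MBq = 2.7900e+08 Bq
E = 1.97 MeV = 3.15594e-13 J
D = A*E*t/m = 2.7900e+08*3.15594e-13*1032/1.8
D = 0.05048 Gy
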